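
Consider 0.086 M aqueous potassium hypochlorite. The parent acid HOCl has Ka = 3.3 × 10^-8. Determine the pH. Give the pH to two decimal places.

pH = 10.21

OCl- is the conjugate base of the weak acid HOCl.
Kb = Kw/Ka = 1.0×10^-14 / 3.3 × 10^-8 = 3.03 × 10^-7
From the ICE table, Kb = [OH-]²/(0.086 − [OH-]) = 3.03 × 10^-7.
Assume [OH-] ≪ 0.086: [OH-] ≈ √(3.03 × 10^-7 × 0.086) = 1.61 × 10^-4 M
pOH = −log(1.61 × 10^-4) = 3.79; pH = 14.00 − 3.79 = 10.21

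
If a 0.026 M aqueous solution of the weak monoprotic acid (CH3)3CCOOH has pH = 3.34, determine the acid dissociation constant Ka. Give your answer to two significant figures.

[H+] = 10^(-3.34) = 4.57 × 10^-4 M
At equilibrium [HA] = 0.026 − 4.57 × 10^-4 = 2.55 × 10^-2 M
Ka = [H+][A-]/[HA] = (4.57 × 10^-4)² / 2.55 × 10^-2 = 8.2 × 10^-6

Ka = 8.2 × 10^-6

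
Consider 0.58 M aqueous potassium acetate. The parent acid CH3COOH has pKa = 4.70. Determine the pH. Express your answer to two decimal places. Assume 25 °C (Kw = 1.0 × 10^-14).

pH = 9.23

CH3COO- is the conjugate base of the weak acid CH3COOH.
Ka = 10^(−4.70) = 2.00 × 10^-5
Kb = Kw/Ka = 1.0×10^-14 / 2.00 × 10^-5 = 5.00 × 10^-10
From the ICE table, Kb = [OH-]²/(0.58 − [OH-]) = 5.00 × 10^-10.
Neglecting [OH-] in the denominator: [OH-] = √(5.00 × 10^-10 × 0.58) = 1.70 × 10^-5 M
([OH-]/C₀ = 0.0029% < 5%, so the approximation holds.)
pOH = 4.77, so pH = 14.00 − pOH = 9.23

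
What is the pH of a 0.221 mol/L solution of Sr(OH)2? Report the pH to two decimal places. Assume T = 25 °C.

Sr(OH)2 is a strong base (each formula unit releases 2 OH-); [OH-] = 0.442 M.
pOH = -log(0.442) = 0.35
pH = 14.00 - 0.35 = 13.65

pH = 13.65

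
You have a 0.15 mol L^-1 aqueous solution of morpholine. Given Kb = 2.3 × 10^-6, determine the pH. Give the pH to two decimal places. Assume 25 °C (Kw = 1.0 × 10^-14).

C4H8ONH + H2O ⇌ C4H8ONH2+ + OH-
Let x = [OH-] at equilibrium. Kb = x²/(0.15 − x).
Assume x ≪ 0.15: x ≈ √(2.3 × 10^-6 × 0.15) = 5.87 × 10^-4 M
(x/C₀ = 0.39% < 5%, so the approximation holds.)
pOH = −log(5.87 × 10^-4) = 3.23; pH = 14.00 − 3.23 = 10.77

pH = 10.77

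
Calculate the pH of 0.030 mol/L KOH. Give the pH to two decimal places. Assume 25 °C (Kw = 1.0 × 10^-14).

pH = 12.48

KOH is a strong base; [OH-] = 0.03 M.
pOH = -log(0.03) = 1.52
pH = 14.00 - 1.52 = 12.48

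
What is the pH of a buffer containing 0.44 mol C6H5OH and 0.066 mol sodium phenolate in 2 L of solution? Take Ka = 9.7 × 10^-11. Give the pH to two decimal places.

pH = 9.19

pKa = −log(9.7 × 10^-11) = 10.013
Henderson–Hasselbalch: pH = pKa + log([C6H5O-]/[C6H5OH]) = 10.013 + log(0.066/0.44)
pH = 10.013 + (-0.824) = 9.19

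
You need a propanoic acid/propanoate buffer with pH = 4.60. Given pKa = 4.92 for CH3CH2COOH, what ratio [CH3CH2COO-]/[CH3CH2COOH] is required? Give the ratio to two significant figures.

pH = pKa + log(r) ⇒ log(r) = 4.60 − 4.92 = -0.32
r = [CH3CH2COO-]/[CH3CH2COOH] = 10^(-0.32) = 0.479

ratio = 0.48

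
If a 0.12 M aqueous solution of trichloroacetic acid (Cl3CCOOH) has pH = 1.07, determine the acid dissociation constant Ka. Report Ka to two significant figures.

[H+] = 10^(-1.07) = 8.51 × 10^-2 M
At equilibrium [HA] = 0.12 − 8.51 × 10^-2 = 3.49 × 10^-2 M
Ka = [H+][A-]/[HA] = (8.51 × 10^-2)² / 3.49 × 10^-2 = 2.1 × 10^-1

Ka = 2.1 × 10^-1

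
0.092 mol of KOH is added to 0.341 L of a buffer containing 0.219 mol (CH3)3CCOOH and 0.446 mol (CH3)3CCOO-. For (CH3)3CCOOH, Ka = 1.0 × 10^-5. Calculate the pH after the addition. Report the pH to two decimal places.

After neutralization: n((CH3)3CCOOH) = 0.127 mol, n((CH3)3CCOO-) = 0.538 mol.
pKa = −log(1.0 × 10^-5) = 5.000
pH = pKa + log([A⁻]/[HA]) = 5.000 + log(0.538/0.127) = 5.000 +0.627

pH = 5.63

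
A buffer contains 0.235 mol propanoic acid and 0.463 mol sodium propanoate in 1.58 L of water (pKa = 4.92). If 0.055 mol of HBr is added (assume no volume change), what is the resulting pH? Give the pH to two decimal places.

After neutralization: n(CH3CH2COOH) = 0.29 mol, n(CH3CH2COO-) = 0.408 mol.
Henderson–Hasselbalch with mole ratio 0.408/0.29: pH = 4.92 + (+0.148)

pH = 5.07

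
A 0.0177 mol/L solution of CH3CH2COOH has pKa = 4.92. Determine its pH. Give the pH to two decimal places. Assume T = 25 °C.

CH3CH2COOH ⇌ CH3CH2COO- + H+
Ka = 10^(−4.92) = 1.20 × 10^-5
Ka = [H+]²/(0.0177 − [H+]) = 1.20 × 10^-5
Neglecting [H+] in the denominator: [H+] = √(1.20 × 10^-5 × 0.0177) = 4.61 × 10^-4 M
([H+]/C₀ = 2.6% < 5%, so the approximation holds.)
pH = −log[H+] = −log(4.61 × 10^-4) = 3.34

pH = 3.34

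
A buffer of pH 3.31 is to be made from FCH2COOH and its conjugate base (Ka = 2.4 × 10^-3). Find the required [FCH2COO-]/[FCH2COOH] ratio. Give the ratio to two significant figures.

ratio = 4.9

pKa = -log(2.4 × 10^-3) = 2.620
pH = pKa + log(r) ⇒ log(r) = 3.31 − 2.620 = +0.690
r = [FCH2COO-]/[FCH2COOH] = 10^(+0.690) = 4.9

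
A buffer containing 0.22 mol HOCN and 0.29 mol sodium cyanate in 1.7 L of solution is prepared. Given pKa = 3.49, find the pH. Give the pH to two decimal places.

pH = 3.61

pH = pKa + log([A⁻]/[HA]) = 3.49 + log(0.29/0.22)
pH = 3.49 + (+0.120) = 3.61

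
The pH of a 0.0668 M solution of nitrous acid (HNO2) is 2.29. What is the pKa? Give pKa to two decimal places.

pKa = 3.37

[H+] = 10^(-2.29) = 5.13 × 10^-3 M
At equilibrium [HA] = 0.0668 − 5.13 × 10^-3 = 6.17 × 10^-2 M
Ka = [H+][A-]/[HA] = (5.13 × 10^-3)² / 6.17 × 10^-2 = 4.27 × 10^-4
pKa = -log(4.27 × 10^-4) = 3.37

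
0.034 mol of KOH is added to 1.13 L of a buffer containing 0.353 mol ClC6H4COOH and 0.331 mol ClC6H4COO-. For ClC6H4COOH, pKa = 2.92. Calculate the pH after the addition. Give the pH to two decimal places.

pH = 2.98

OH- converts ClC6H4COOH to ClC6H4COO-: ClC6H4COOH → 0.319 mol, ClC6H4COO- → 0.365 mol.
Henderson–Hasselbalch with mole ratio 0.365/0.319: pH = 2.92 + (+0.059)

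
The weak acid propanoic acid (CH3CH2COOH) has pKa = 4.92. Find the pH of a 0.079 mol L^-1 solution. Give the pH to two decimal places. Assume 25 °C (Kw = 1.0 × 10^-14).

CH3CH2COOH ⇌ CH3CH2COO- + H+
Ka = 10^(−4.92) = 1.20 × 10^-5
From the ICE table, Ka = x²/(0.079 − x) = 1.20 × 10^-5.
Assume x ≪ 0.079: x ≈ √(1.20 × 10^-5 × 0.079) = 9.74 × 10^-4 M
pH = −log[H+] = −log(9.74 × 10^-4) = 3.01

pH = 3.01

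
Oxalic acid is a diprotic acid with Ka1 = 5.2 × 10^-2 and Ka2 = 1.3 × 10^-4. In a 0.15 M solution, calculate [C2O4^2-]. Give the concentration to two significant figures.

1.3 × 10^-4 M

First ionization gives [H+] ≈ [HC2O4-] = 6.61 × 10^-2 M.
Second step: Ka2 = [H+][C2O4^2-]/[HC2O4-] ≈ [C2O4^2-] (since [H+] ≈ [HC2O4-]).
So [C2O4^2-] ≈ Ka2.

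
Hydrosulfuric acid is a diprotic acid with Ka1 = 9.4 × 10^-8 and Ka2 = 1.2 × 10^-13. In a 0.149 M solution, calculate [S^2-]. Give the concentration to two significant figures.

1.2 × 10^-13 M

First ionization gives [H+] ≈ [HS-] = 1.18 × 10^-4 M.
Second step: Ka2 = [H+][S^2-]/[HS-] ≈ [S^2-] (since [H+] ≈ [HS-]).
So [S^2-] ≈ Ka2.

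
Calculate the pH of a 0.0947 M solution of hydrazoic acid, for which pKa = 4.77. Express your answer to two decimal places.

pH = 2.90

HN3 ⇌ N3- + H+
Ka = 10^(−4.77) = 1.70 × 10^-5
Ka = x²/(0.0947 − x) = 1.70 × 10^-5
Since Ka ≪ C₀, x ≈ √(Ka·C₀) = 1.27 × 10^-3 M.
pH = −log(1.27 × 10^-3) = 2.90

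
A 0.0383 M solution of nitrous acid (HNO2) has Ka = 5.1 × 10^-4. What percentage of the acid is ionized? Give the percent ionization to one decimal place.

10.9%

HNO2 ⇌ NO2- + H+; let x = [H+] at equilibrium.
Solve x² + 0.00051x − 1.95e-05 = 0 → x = 4.17 × 10^-3 M
% ionization = x/C₀ × 100% = 4.17 × 10^-3/0.0383 × 100% = 10.9%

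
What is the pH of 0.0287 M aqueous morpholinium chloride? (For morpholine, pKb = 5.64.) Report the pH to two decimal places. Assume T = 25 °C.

C4H8ONH2+ is the conjugate acid of the weak base C4H8ONH.
Kb = 10^(−5.64) = 2.29 × 10^-6
Ka = Kw/Kb = 1.0×10^-14 / 2.29 × 10^-6 = 4.37 × 10^-9
Let x = [H+] at equilibrium. Ka = x²/(0.0287 − x).
Since Ka ≪ C₀, x ≈ √(Ka·C₀) = 1.12 × 10^-5 M.
Check: 0.039% ionized — well under 5%, approximation valid.
pH = −log[H+] = −log(1.12 × 10^-5) = 4.95

pH = 4.95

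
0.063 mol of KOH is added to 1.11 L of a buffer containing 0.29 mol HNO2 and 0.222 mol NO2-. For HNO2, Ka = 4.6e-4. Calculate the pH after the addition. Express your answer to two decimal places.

pH = 3.44

OH- converts HNO2 to NO2-: HNO2 → 0.227 mol, NO2- → 0.285 mol.
pKa = −log(4.6 × 10^-4) = 3.337
Henderson–Hasselbalch with mole ratio 0.285/0.227: pH = 3.337 + (+0.099)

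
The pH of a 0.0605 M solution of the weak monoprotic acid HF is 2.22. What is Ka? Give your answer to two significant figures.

Ka = 6.7 × 10^-4

[H+] = 10^(-2.22) = 6.03 × 10^-3 M
At equilibrium [HA] = 0.0605 − 6.03 × 10^-3 = 5.45 × 10^-2 M
Ka = [H+][A-]/[HA] = (6.03 × 10^-3)² / 5.45 × 10^-2 = 6.7 × 10^-4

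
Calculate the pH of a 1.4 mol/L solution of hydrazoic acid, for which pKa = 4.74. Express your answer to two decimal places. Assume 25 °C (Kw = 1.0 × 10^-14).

HN3 ⇌ N3- + H+
Ka = 10^(−4.74) = 1.82 × 10^-5
Let x = [H+] at equilibrium. Ka = x²/(1.4 − x).
Assume x ≪ 1.4: x ≈ √(1.82 × 10^-5 × 1.4) = 5.05 × 10^-3 M
(x/C₀ = 0.36% < 5%, so the approximation holds.)
pH = −log(5.05 × 10^-3) = 2.30

pH = 2.30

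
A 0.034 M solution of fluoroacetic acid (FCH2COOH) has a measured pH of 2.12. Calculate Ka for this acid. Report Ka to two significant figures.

[H+] = 10^(-2.12) = 7.59 × 10^-3 M
At equilibrium [HA] = 0.034 − 7.59 × 10^-3 = 2.64 × 10^-2 M
Ka = [H+][A-]/[HA] = (7.59 × 10^-3)² / 2.64 × 10^-2 = 2.2 × 10^-3

Ka = 2.2 × 10^-3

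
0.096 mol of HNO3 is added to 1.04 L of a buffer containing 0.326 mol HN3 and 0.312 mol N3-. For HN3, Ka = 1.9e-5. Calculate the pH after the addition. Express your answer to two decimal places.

After neutralization: n(HN3) = 0.422 mol, n(N3-) = 0.216 mol.
pKa = −log(1.9 × 10^-5) = 4.721
pH = pKa + log(n_N3-/n_HN3) = 4.721 + log(0.216/0.422) = 4.721 + (-0.291)

pH = 4.43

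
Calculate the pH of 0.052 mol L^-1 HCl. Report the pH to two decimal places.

pH = 1.28

HCl is a strong acid and dissociates completely, so [H+] = 0.052 M.
pH = -log(0.052) = 1.28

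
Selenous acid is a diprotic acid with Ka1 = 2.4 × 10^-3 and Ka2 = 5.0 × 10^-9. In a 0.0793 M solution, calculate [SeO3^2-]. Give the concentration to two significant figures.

First ionization gives [H+] ≈ [HSeO3-] = 1.26 × 10^-2 M.
Second step: Ka2 = [H+][SeO3^2-]/[HSeO3-] ≈ [SeO3^2-] (since [H+] ≈ [HSeO3-]).
So [SeO3^2-] ≈ Ka2.

5.0 × 10^-9 M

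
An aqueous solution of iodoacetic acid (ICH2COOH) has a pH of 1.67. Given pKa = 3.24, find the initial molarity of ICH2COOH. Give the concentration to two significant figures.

C₀ = 8.2 × 10^-1 M

[H+] = 10^(-1.67) = 2.14 × 10^-2 M = x
Ka = 10^(−3.24) = 5.75 × 10^-4
Ka = x²/(C₀ − x) ⇒ C₀ = x + x²/Ka
C₀ = 2.14 × 10^-2 + (2.14 × 10^-2)²/(5.75 × 10^-4) = 8.18 × 10^-1 M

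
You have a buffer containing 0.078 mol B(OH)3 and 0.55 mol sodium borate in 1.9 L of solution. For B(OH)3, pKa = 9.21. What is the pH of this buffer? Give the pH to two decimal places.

Using pH = pKa + log([base]/[acid]) with [base]/[acid] = 0.55/0.078:
pH = 9.21 + (+0.848) = 10.06

pH = 10.06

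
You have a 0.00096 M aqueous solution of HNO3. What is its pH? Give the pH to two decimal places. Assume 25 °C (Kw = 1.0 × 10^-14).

pH = 3.02

HNO3 is a strong acid and dissociates completely, so [H+] = 0.00096 M.
pH = -log(0.00096) = 3.02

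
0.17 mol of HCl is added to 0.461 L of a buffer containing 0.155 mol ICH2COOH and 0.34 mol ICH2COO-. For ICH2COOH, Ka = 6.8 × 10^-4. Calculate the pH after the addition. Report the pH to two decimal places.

pH = 2.89

Added H+ converts ICH2COO- to ICH2COOH: ICH2COOH → 0.325 mol, ICH2COO- → 0.17 mol.
pKa = −log(6.8 × 10^-4) = 3.167
pH = pKa + log([A⁻]/[HA]) = 3.167 + log(0.17/0.325) = 3.167 -0.281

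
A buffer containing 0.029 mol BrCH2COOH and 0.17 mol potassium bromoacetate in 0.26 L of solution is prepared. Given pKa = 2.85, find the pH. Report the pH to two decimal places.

pH = 3.62

Henderson–Hasselbalch: pH = pKa + log([BrCH2COO-]/[BrCH2COOH]) = 2.85 + log(0.17/0.029)
pH = 2.85 + (+0.768) = 3.62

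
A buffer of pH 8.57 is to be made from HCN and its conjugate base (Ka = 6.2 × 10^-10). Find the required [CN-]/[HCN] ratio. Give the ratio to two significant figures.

ratio = 0.23

pKa = -log(6.2 × 10^-10) = 9.208
pH = pKa + log(r) ⇒ log(r) = 8.57 − 9.208 = -0.638
r = [CN-]/[HCN] = 10^(-0.638) = 0.23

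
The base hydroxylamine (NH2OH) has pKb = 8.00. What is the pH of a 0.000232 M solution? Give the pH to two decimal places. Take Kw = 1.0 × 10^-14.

pH = 8.18

NH2OH + H2O ⇌ NH3OH+ + OH-
Kb = 10^(−8.00) = 1.00 × 10^-8
Kb = [OH-]²/(0.000232 − [OH-]) = 1.00 × 10^-8
Assume [OH-] ≪ 0.000232: [OH-] ≈ √(1.00 × 10^-8 × 0.000232) = 1.52 × 10^-6 M
([OH-]/C₀ = 0.66% < 5%, so the approximation holds.)
pOH = 5.82, so pH = 14.00 − pOH = 8.18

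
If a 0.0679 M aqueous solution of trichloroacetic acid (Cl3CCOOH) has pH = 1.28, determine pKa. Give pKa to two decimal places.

pKa = 0.75

[H+] = 10^(-1.28) = 5.25 × 10^-2 M
At equilibrium [HA] = 0.0679 − 5.25 × 10^-2 = 1.54 × 10^-2 M
Ka = [H+][A-]/[HA] = (5.25 × 10^-2)² / 1.54 × 10^-2 = 1.79 × 10^-1
pKa = -log(1.79 × 10^-1) = 0.75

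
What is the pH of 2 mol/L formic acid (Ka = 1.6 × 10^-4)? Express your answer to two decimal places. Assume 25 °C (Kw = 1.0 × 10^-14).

pH = 1.75

HCOOH ⇌ HCOO- + H+
From the ICE table, Ka = [H+]²/(2 − [H+]) = 1.6 × 10^-4.
Since Ka ≪ C₀, [H+] ≈ √(Ka·C₀) = 1.79 × 10^-2 M.
Check: 0.89% ionized — well under 5%, approximation valid.
pH = −log(1.79 × 10^-2) = 1.75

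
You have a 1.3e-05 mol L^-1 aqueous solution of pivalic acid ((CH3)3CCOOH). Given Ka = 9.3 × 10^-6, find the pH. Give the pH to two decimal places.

(CH3)3CCOOH ⇌ (CH3)3CCOO- + H+
From the ICE table, Ka = x²/(1.3e-05 − x) = 9.3 × 10^-6.
x is not negligible relative to C₀; solve x² + 9.3e-06·x − 1.21e-10 = 0.
x = (−Ka + √(Ka² + 4·Ka·C₀))/2 = 7.29 × 10^-6 M
pH = −log(7.29 × 10^-6) = 5.14

pH = 5.14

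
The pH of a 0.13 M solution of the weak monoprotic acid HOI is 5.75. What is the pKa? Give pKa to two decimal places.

[H+] = 10^(-5.75) = 1.78 × 10^-6 M
At equilibrium [HA] = 0.13 − 1.78 × 10^-6 = 1.30 × 10^-1 M
Ka = [H+][A-]/[HA] = (1.78 × 10^-6)² / 1.30 × 10^-1 = 2.44 × 10^-11
pKa = -log(2.44 × 10^-11) = 10.61

pKa = 10.61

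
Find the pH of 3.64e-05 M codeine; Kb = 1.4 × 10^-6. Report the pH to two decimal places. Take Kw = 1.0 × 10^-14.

pH = 8.81

C18H21NO3 + H2O ⇌ C18H22NO3+ + OH-
Let x = [OH-] at equilibrium. Kb = x²/(3.64e-05 − x).
Here C₀/Kb ≈ 26, so the small-x approximation fails. Use the quadratic:
x = [−1.4e-06 + √(1.4e-06² + 2.04e-10)]/2 = 6.47 × 10^-6 M
pOH = 5.19, so pH = 14.00 − pOH = 8.81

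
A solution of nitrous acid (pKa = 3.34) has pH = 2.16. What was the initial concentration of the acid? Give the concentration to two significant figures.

C₀ = 1.1 × 10^-1 M

[H+] = 10^(-2.16) = 6.92 × 10^-3 M = x
Ka = 10^(−3.34) = 4.57 × 10^-4
Ka = x²/(C₀ − x) ⇒ C₀ = x + x²/Ka
C₀ = 6.92 × 10^-3 + (6.92 × 10^-3)²/(4.57 × 10^-4) = 1.12 × 10^-1 M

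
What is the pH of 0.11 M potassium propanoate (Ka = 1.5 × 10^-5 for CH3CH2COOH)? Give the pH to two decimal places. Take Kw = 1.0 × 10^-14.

CH3CH2COO- is the conjugate base of the weak acid CH3CH2COOH.
Kb = Kw/Ka = 1.0×10^-14 / 1.5 × 10^-5 = 6.67 × 10^-10
From the ICE table, Kb = x²/(0.11 − x) = 6.67 × 10^-10.
Assume x ≪ 0.11: x ≈ √(6.67 × 10^-10 × 0.11) = 8.57 × 10^-6 M
Check: 0.0078% ionized — well under 5%, approximation valid.
pOH = −log(8.57 × 10^-6) = 5.07; pH = 14.00 − 5.07 = 8.93

pH = 8.93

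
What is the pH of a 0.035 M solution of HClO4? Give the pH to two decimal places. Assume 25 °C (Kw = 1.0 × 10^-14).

pH = 1.46

HClO4 is a strong acid and dissociates completely, so [H+] = 0.035 M.
pH = -log(0.035) = 1.46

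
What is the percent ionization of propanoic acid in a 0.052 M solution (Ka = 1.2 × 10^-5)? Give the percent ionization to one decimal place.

CH3CH2COOH ⇌ CH3CH2COO- + H+; let x = [H+] at equilibrium.
x ≈ √(Ka·C₀) = √(1.2 × 10^-5 × 0.052) = 7.90 × 10^-4 M
% ionization = x/C₀ × 100% = 7.90 × 10^-4/0.052 × 100% = 1.5%

1.5%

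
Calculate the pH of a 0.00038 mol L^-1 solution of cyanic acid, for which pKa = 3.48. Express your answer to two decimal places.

HOCN ⇌ OCN- + H+
Ka = 10^(−3.48) = 3.31 × 10^-4
Ka = [H+]²/(0.00038 − [H+]) = 3.31 × 10^-4
The 5% rule fails; solving [H+]² + Ka·[H+] − Ka·C₀ = 0 exactly:
[H+] = (−Ka + √(Ka² + 4·Ka·C₀))/2 = 2.26 × 10^-4 M
pH = −log[H+] = −log(2.26 × 10^-4) = 3.65

pH = 3.65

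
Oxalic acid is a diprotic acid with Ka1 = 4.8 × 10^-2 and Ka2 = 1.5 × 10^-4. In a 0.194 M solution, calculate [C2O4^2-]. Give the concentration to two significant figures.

1.5 × 10^-4 M

First ionization gives [H+] ≈ [HC2O4-] = 7.54 × 10^-2 M.
Second step: Ka2 = [H+][C2O4^2-]/[HC2O4-] ≈ [C2O4^2-] (since [H+] ≈ [HC2O4-]).
So [C2O4^2-] ≈ Ka2.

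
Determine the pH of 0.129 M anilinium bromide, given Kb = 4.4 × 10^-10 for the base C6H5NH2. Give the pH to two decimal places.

pH = 2.77

C6H5NH3+ is the conjugate acid of the weak base C6H5NH2.
Ka = Kw/Kb = 1.0×10^-14 / 4.4 × 10^-10 = 2.27 × 10^-5
Let x = [H+] at equilibrium. Ka = x²/(0.129 − x).
Since Ka ≪ C₀, x ≈ √(Ka·C₀) = 1.71 × 10^-3 M.
Check: 1.3% ionized — well under 5%, approximation valid.
pH = −log[H+] = −log(1.71 × 10^-3) = 2.77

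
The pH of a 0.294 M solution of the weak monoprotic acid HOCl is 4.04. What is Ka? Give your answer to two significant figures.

Ka = 2.8 × 10^-8

[H+] = 10^(-4.04) = 9.12 × 10^-5 M
At equilibrium [HA] = 0.294 − 9.12 × 10^-5 = 2.94 × 10^-1 M
Ka = [H+][A-]/[HA] = (9.12 × 10^-5)² / 2.94 × 10^-1 = 2.8 × 10^-8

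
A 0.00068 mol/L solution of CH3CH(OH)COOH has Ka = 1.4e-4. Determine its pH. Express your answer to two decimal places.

pH = 3.61

CH3CH(OH)COOH ⇌ CH3CH(OH)COO- + H+
Let x = [H+] at equilibrium. Ka = x²/(0.00068 − x).
x is not negligible relative to C₀; solve x² + 0.00014·x − 9.52e-08 = 0.
x = [−0.00014 + √(0.00014² + 3.81e-07)]/2 = 2.46 × 10^-4 M
pH = −log(2.46 × 10^-4) = 3.61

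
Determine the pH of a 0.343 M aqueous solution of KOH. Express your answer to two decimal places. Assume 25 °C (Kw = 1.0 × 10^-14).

KOH is a strong base; [OH-] = 0.343 M.
pOH = -log(0.343) = 0.46
pH = 14.00 - 0.46 = 13.54

pH = 13.54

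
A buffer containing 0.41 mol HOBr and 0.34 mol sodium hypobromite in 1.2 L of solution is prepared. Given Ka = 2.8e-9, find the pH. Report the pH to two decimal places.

pH = 8.47

pKa = −log(2.8 × 10^-9) = 8.553
Henderson–Hasselbalch: pH = pKa + log([OBr-]/[HOBr]) = 8.553 + log(0.34/0.41)
pH = 8.553 + (-0.081) = 8.47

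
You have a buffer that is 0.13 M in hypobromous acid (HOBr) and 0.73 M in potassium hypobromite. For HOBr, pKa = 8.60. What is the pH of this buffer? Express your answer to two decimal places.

pH = 9.35

Henderson–Hasselbalch: pH = pKa + log([OBr-]/[HOBr]) = 8.60 + log(0.73/0.13)
pH = 8.60 + (+0.749) = 9.35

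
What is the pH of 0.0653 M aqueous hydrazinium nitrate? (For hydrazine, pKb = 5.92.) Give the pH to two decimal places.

N2H5+ is the conjugate acid of the weak base N2H4.
Kb = 10^(−5.92) = 1.20 × 10^-6
Ka = Kw/Kb = 1.0×10^-14 / 1.20 × 10^-6 = 8.33 × 10^-9
From the ICE table, Ka = [H+]²/(0.0653 − [H+]) = 8.33 × 10^-9.
Since Ka ≪ C₀, [H+] ≈ √(Ka·C₀) = 2.33 × 10^-5 M.
pH = −log[H+] = −log(2.33 × 10^-5) = 4.63

pH = 4.63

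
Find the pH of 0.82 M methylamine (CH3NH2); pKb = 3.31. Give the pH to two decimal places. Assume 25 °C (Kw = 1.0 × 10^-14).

CH3NH2 + H2O ⇌ CH3NH3+ + OH-
Kb = 10^(−3.31) = 4.90 × 10^-4
From the ICE table, Kb = [OH-]²/(0.82 − [OH-]) = 4.90 × 10^-4.
Assume [OH-] ≪ 0.82: [OH-] ≈ √(4.90 × 10^-4 × 0.82) = 2.00 × 10^-2 M
Check: 2.4% ionized — well under 5%, approximation valid.
pOH = 1.70, so pH = 14.00 − pOH = 12.30

pH = 12.30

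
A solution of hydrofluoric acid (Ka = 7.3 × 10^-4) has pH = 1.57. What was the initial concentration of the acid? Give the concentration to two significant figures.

[H+] = 10^(-1.57) = 2.69 × 10^-2 M = x
Ka = x²/(C₀ − x) ⇒ C₀ = x + x²/Ka
C₀ = 2.69 × 10^-2 + (2.69 × 10^-2)²/(7.3 × 10^-4) = 1.02 M

C₀ = 1.0 M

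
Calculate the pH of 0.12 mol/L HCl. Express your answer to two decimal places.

pH = 0.92

HCl is a strong acid and dissociates completely, so [H+] = 0.12 M.
pH = -log(0.12) = 0.92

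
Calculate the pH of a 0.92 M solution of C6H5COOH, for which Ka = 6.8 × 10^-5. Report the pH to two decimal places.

pH = 2.10

C6H5COOH ⇌ C6H5COO- + H+
From the ICE table, Ka = [H+]²/(0.92 − [H+]) = 6.8 × 10^-5.
Neglecting [H+] in the denominator: [H+] = √(6.8 × 10^-5 × 0.92) = 7.91 × 10^-3 M
pH = −log(7.91 × 10^-3) = 2.10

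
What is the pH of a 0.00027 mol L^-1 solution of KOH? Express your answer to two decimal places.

KOH is a strong base; [OH-] = 0.00027 M.
pOH = -log(0.00027) = 3.57
pH = 14.00 - 3.57 = 10.43

pH = 10.43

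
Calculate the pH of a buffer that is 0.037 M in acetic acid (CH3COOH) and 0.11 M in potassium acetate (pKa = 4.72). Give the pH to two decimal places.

pH = 5.19

pH = pKa + log([A⁻]/[HA]) = 4.72 + log(0.11/0.037)
pH = 4.72 + (+0.473) = 5.19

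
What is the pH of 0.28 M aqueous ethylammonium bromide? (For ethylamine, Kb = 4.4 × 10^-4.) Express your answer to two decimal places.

pH = 5.60

C2H5NH3+ is the conjugate acid of the weak base C2H5NH2.
Ka = Kw/Kb = 1.0×10^-14 / 4.4 × 10^-4 = 2.27 × 10^-11
From the ICE table, Ka = [H+]²/(0.28 − [H+]) = 2.27 × 10^-11.
Assume [H+] ≪ 0.28: [H+] ≈ √(2.27 × 10^-11 × 0.28) = 2.52 × 10^-6 M
pH = −log[H+] = −log(2.52 × 10^-6) = 5.60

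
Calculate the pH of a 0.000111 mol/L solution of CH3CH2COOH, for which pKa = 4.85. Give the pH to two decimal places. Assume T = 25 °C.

CH3CH2COOH ⇌ CH3CH2COO- + H+
Ka = 10^(−4.85) = 1.41 × 10^-5
Ka = x²/(0.000111 − x) = 1.41 × 10^-5
x is not negligible relative to C₀; solve x² + 1.41e-05·x − 1.57e-09 = 0.
x = (−Ka + √(Ka² + 4·Ka·C₀))/2 = 3.31 × 10^-5 M
pH = −log[H+] = −log(3.31 × 10^-5) = 4.48

pH = 4.48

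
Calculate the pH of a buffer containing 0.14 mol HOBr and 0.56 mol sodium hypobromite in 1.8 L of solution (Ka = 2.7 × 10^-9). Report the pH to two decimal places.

pH = 9.17

pKa = −log(2.7 × 10^-9) = 8.569
Henderson–Hasselbalch: pH = pKa + log([OBr-]/[HOBr]) = 8.569 + log(0.56/0.14)
pH = 8.569 + (+0.602) = 9.17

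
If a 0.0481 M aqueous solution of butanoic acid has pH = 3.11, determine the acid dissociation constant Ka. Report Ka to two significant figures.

Ka = 1.3 × 10^-5

[H+] = 10^(-3.11) = 7.76 × 10^-4 M
At equilibrium [HA] = 0.0481 − 7.76 × 10^-4 = 4.73 × 10^-2 M
Ka = [H+][A-]/[HA] = (7.76 × 10^-4)² / 4.73 × 10^-2 = 1.3 × 10^-5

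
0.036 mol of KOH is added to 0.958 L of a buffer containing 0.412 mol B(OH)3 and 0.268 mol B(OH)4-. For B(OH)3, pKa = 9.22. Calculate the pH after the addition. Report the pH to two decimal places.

pH = 9.13

OH- converts B(OH)3 to B(OH)4-: B(OH)3 → 0.376 mol, B(OH)4- → 0.304 mol.
pH = pKa + log(n_B(OH)4-/n_B(OH)3) = 9.22 + log(0.304/0.376) = 9.22 + (-0.092)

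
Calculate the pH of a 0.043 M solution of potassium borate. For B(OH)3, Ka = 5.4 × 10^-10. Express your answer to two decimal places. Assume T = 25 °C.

pH = 10.95

B(OH)4- is the conjugate base of the weak acid B(OH)3.
Kb = Kw/Ka = 1.0×10^-14 / 5.4 × 10^-10 = 1.85 × 10^-5
From the ICE table, Kb = [OH-]²/(0.043 − [OH-]) = 1.85 × 10^-5.
Assume [OH-] ≪ 0.043: [OH-] ≈ √(1.85 × 10^-5 × 0.043) = 8.92 × 10^-4 M
pOH = 3.05, so pH = 14.00 − pOH = 10.95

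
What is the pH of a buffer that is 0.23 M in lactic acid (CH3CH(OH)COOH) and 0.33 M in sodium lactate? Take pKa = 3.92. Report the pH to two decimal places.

pH = 4.08

Using pH = pKa + log([base]/[acid]) with [base]/[acid] = 0.33/0.23:
pH = 3.92 + (+0.157) = 4.08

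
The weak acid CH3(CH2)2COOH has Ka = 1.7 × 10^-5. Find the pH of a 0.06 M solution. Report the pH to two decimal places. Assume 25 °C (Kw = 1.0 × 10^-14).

CH3(CH2)2COOH ⇌ CH3(CH2)2COO- + H+
From the ICE table, Ka = x²/(0.06 − x) = 1.7 × 10^-5.
Since Ka ≪ C₀, x ≈ √(Ka·C₀) = 1.01 × 10^-3 M.
(x/C₀ = 1.7% < 5%, so the approximation holds.)
pH = −log(1.01 × 10^-3) = 3.00

pH = 3.00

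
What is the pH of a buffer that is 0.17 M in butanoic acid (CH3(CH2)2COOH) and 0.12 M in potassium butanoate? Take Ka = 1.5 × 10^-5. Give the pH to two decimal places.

pH = 4.67

pKa = −log(1.5 × 10^-5) = 4.824
Henderson–Hasselbalch: pH = pKa + log([CH3(CH2)2COO-]/[CH3(CH2)2COOH]) = 4.824 + log(0.12/0.17)
pH = 4.824 + (-0.151) = 4.67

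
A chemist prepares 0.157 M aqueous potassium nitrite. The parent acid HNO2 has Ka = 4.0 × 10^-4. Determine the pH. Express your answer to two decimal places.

pH = 8.30

NO2- is the conjugate base of the weak acid HNO2.
Kb = Kw/Ka = 1.0×10^-14 / 4.0 × 10^-4 = 2.50 × 10^-11
Let x = [OH-] at equilibrium. Kb = x²/(0.157 − x).
Neglecting x in the denominator: x = √(2.50 × 10^-11 × 0.157) = 1.98 × 10^-6 M
pOH = −log(1.98 × 10^-6) = 5.70; pH = 14.00 − 5.70 = 8.30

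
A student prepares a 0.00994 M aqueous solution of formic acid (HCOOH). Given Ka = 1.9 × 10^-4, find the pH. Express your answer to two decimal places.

HCOOH ⇌ HCOO- + H+
Ka = [H+]²/(0.00994 − [H+]) = 1.9 × 10^-4
Here C₀/Ka ≈ 52.3, so the small-[H+] approximation fails. Use the quadratic:
[H+] = (−Ka + √(Ka² + 4·Ka·C₀))/2 = 1.28 × 10^-3 M
pH = −log[H+] = −log(1.28 × 10^-3) = 2.89

pH = 2.89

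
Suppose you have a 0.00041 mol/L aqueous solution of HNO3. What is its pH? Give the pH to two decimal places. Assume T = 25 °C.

HNO3 is a strong acid and dissociates completely, so [H+] = 0.00041 M.
pH = -log(0.00041) = 3.39

pH = 3.39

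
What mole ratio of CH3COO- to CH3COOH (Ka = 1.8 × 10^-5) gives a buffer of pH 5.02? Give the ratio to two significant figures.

pKa = -log(1.8 × 10^-5) = 4.745
pH = pKa + log(r) ⇒ log(r) = 5.02 − 4.745 = +0.275
r = [CH3COO-]/[CH3COOH] = 10^(+0.275) = 1.88

ratio = 1.9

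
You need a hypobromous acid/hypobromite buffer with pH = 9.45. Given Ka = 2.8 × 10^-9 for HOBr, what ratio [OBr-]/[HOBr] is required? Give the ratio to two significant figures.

ratio = 7.9

pKa = -log(2.8 × 10^-9) = 8.553
pH = pKa + log(r) ⇒ log(r) = 9.45 − 8.553 = +0.897
r = [OBr-]/[HOBr] = 10^(+0.897) = 7.89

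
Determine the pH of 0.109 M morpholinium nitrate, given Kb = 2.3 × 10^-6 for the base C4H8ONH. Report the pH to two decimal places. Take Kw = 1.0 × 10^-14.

pH = 4.66

C4H8ONH2+ is the conjugate acid of the weak base C4H8ONH.
Ka = Kw/Kb = 1.0×10^-14 / 2.3 × 10^-6 = 4.35 × 10^-9
Ka = [H+]²/(0.109 − [H+]) = 4.35 × 10^-9
Since Ka ≪ C₀, [H+] ≈ √(Ka·C₀) = 2.18 × 10^-5 M.
([H+]/C₀ = 0.02% < 5%, so the approximation holds.)
pH = −log[H+] = −log(2.18 × 10^-5) = 4.66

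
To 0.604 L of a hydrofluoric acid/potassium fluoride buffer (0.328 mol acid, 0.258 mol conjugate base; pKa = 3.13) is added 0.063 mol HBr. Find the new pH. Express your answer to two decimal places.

pH = 2.83

Added H+ converts F- to HF: HF → 0.391 mol, F- → 0.195 mol.
Henderson–Hasselbalch with mole ratio 0.195/0.391: pH = 3.13 + (-0.302)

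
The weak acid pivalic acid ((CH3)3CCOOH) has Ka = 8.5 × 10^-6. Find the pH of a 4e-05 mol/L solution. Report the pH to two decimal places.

(CH3)3CCOOH ⇌ (CH3)3CCOO- + H+
Ka = [H+]²/(4e-05 − [H+]) = 8.5 × 10^-6
[H+] is not negligible relative to C₀; solve [H+]² + 8.5e-06·[H+] − 3.4e-10 = 0.
[H+] = (−Ka + √(Ka² + 4·Ka·C₀))/2 = 1.47 × 10^-5 M
pH = −log(1.47 × 10^-5) = 4.83

pH = 4.83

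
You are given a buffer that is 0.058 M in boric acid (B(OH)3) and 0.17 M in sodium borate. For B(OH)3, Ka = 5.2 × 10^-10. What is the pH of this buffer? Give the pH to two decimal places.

pKa = −log(5.2 × 10^-10) = 9.284
Using pH = pKa + log([base]/[acid]) with [base]/[acid] = 0.17/0.058:
pH = 9.284 + (+0.467) = 9.75

pH = 9.75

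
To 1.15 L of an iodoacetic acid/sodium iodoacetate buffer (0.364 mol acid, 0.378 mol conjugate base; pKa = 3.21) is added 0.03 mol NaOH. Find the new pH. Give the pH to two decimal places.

OH- converts ICH2COOH to ICH2COO-: ICH2COOH → 0.334 mol, ICH2COO- → 0.408 mol.
pH = pKa + log([A⁻]/[HA]) = 3.21 + log(0.408/0.334) = 3.21 +0.087

pH = 3.30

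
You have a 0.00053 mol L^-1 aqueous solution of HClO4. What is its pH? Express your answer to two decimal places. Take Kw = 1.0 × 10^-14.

HClO4 is a strong acid and dissociates completely, so [H+] = 0.00053 M.
pH = -log(0.00053) = 3.28

pH = 3.28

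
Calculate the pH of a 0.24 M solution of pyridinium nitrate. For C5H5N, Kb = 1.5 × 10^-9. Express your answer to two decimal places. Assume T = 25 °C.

C5H5NH+ is the conjugate acid of the weak base C5H5N.
Ka = Kw/Kb = 1.0×10^-14 / 1.5 × 10^-9 = 6.67 × 10^-6
Ka = x²/(0.24 − x) = 6.67 × 10^-6
Neglecting x in the denominator: x = √(6.67 × 10^-6 × 0.24) = 1.27 × 10^-3 M
Check: 0.53% ionized — well under 5%, approximation valid.
pH = −log(1.27 × 10^-3) = 2.90

pH = 2.90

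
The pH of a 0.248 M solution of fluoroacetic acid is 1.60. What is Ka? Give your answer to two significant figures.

Ka = 2.8 × 10^-3

[H+] = 10^(-1.60) = 2.51 × 10^-2 M
At equilibrium [HA] = 0.248 − 2.51 × 10^-2 = 2.23 × 10^-1 M
Ka = [H+][A-]/[HA] = (2.51 × 10^-2)² / 2.23 × 10^-1 = 2.8 × 10^-3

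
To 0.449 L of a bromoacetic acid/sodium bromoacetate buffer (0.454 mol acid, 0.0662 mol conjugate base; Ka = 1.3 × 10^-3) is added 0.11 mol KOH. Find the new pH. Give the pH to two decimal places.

OH- converts BrCH2COOH to BrCH2COO-: BrCH2COOH → 0.344 mol, BrCH2COO- → 0.176 mol.
pKa = −log(1.3 × 10^-3) = 2.886
pH = pKa + log([A⁻]/[HA]) = 2.886 + log(0.176/0.344) = 2.886 -0.291

pH = 2.60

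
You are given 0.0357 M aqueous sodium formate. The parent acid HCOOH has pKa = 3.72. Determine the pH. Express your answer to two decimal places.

pH = 8.14

HCOO- is the conjugate base of the weak acid HCOOH.
Ka = 10^(−3.72) = 1.91 × 10^-4
Kb = Kw/Ka = 1.0×10^-14 / 1.91 × 10^-4 = 5.24 × 10^-11
From the ICE table, Kb = [OH-]²/(0.0357 − [OH-]) = 5.24 × 10^-11.
Assume [OH-] ≪ 0.0357: [OH-] ≈ √(5.24 × 10^-11 × 0.0357) = 1.37 × 10^-6 M
([OH-]/C₀ = 0.0038% < 5%, so the approximation holds.)
pOH = 5.86, so pH = 14.00 − pOH = 8.14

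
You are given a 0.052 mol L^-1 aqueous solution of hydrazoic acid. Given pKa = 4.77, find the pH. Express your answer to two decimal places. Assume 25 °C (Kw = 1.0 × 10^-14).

pH = 3.03

HN3 ⇌ N3- + H+
Ka = 10^(−4.77) = 1.70 × 10^-5
Ka = x²/(0.052 − x) = 1.70 × 10^-5
Neglecting x in the denominator: x = √(1.70 × 10^-5 × 0.052) = 9.40 × 10^-4 M
(x/C₀ = 1.8% < 5%, so the approximation holds.)
pH = −log[H+] = −log(9.40 × 10^-4) = 3.03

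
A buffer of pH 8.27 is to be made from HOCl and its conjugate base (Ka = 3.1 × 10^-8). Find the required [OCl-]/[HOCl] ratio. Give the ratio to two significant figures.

ratio = 5.8

pKa = -log(3.1 × 10^-8) = 7.509
pH = pKa + log(r) ⇒ log(r) = 8.27 − 7.509 = +0.761
r = [OCl-]/[HOCl] = 10^(+0.761) = 5.77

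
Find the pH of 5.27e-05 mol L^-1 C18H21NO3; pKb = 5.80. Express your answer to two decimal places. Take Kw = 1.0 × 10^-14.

pH = 8.92

C18H21NO3 + H2O ⇌ C18H22NO3+ + OH-
Kb = 10^(−5.80) = 1.58 × 10^-6
Let x = [OH-] at equilibrium. Kb = x²/(5.27e-05 − x).
The 5% rule fails; solving x² + Kb·x − Kb·C₀ = 0 exactly:
x = [−1.58e-06 + √(1.58e-06² + 3.33e-10)]/2 = 8.37 × 10^-6 M
pOH = 5.08, so pH = 14.00 − pOH = 8.92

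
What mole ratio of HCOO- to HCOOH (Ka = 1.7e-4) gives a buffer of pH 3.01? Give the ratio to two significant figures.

pKa = -log(1.7 × 10^-4) = 3.770
pH = pKa + log(r) ⇒ log(r) = 3.01 − 3.770 = -0.760
r = [HCOO-]/[HCOOH] = 10^(-0.760) = 0.174

ratio = 0.17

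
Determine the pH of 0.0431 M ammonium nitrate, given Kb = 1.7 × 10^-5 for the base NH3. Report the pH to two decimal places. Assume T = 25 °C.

NH4+ is the conjugate acid of the weak base NH3.
Ka = Kw/Kb = 1.0×10^-14 / 1.7 × 10^-5 = 5.88 × 10^-10
Let x = [H+] at equilibrium. Ka = x²/(0.0431 − x).
Neglecting x in the denominator: x = √(5.88 × 10^-10 × 0.0431) = 5.03 × 10^-6 M
Check: 0.012% ionized — well under 5%, approximation valid.
pH = −log(5.03 × 10^-6) = 5.30

pH = 5.30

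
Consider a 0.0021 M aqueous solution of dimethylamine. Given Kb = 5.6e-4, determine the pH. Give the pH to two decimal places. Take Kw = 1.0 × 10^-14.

pH = 10.92

(CH3)2NH + H2O ⇌ (CH3)2NH2+ + OH-
From the ICE table, Kb = [OH-]²/(0.0021 − [OH-]) = 5.6 × 10^-4.
Here C₀/Kb ≈ 3.75, so the small-[OH-] approximation fails. Use the quadratic:
[OH-] = (−Kb + √(Kb² + 4·Kb·C₀))/2 = 8.40 × 10^-4 M
pOH = 3.08, so pH = 14.00 − pOH = 10.92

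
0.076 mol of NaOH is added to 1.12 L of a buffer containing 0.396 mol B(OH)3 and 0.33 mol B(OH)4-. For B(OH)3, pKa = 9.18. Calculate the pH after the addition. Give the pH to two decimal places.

pH = 9.28

OH- converts B(OH)3 to B(OH)4-: B(OH)3 → 0.32 mol, B(OH)4- → 0.406 mol.
pH = pKa + log(n_B(OH)4-/n_B(OH)3) = 9.18 + log(0.406/0.32) = 9.18 + (+0.103)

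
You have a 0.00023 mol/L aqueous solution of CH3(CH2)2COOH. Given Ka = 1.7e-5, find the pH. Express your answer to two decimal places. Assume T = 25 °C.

pH = 4.26

CH3(CH2)2COOH ⇌ CH3(CH2)2COO- + H+
From the ICE table, Ka = [H+]²/(0.00023 − [H+]) = 1.7 × 10^-5.
The 5% rule fails; solving [H+]² + Ka·[H+] − Ka·C₀ = 0 exactly:
[H+] = (−Ka + √(Ka² + 4·Ka·C₀))/2 = 5.46 × 10^-5 M
pH = −log(5.46 × 10^-5) = 4.26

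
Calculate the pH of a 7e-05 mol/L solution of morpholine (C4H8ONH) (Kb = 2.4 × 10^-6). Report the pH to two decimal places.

pH = 9.07

C4H8ONH + H2O ⇌ C4H8ONH2+ + OH-
From the ICE table, Kb = [OH-]²/(7e-05 − [OH-]) = 2.4 × 10^-6.
Here C₀/Kb ≈ 29.2, so the small-[OH-] approximation fails. Use the quadratic:
[OH-] = (−Kb + √(Kb² + 4·Kb·C₀))/2 = 1.18 × 10^-5 M
pOH = −log(1.18 × 10^-5) = 4.93; pH = 14.00 − 4.93 = 9.07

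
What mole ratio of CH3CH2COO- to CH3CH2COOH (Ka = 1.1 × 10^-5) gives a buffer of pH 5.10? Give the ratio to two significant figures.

ratio = 1.4

pKa = -log(1.1 × 10^-5) = 4.959
pH = pKa + log(r) ⇒ log(r) = 5.10 − 4.959 = +0.141
r = [CH3CH2COO-]/[CH3CH2COOH] = 10^(+0.141) = 1.38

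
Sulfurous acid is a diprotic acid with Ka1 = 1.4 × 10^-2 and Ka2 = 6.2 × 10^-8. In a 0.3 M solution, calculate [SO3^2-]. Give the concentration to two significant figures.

First ionization gives [H+] ≈ [HSO3-] = 5.82 × 10^-2 M.
Second step: Ka2 = [H+][SO3^2-]/[HSO3-] ≈ [SO3^2-] (since [H+] ≈ [HSO3-]).
So [SO3^2-] ≈ Ka2.

6.2 × 10^-8 M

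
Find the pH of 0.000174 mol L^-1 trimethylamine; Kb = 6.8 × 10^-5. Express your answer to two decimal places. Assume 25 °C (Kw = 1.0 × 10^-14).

pH = 9.90

(CH3)3N + H2O ⇌ (CH3)3NH+ + OH-
Kb = [OH-]²/(0.000174 − [OH-]) = 6.8 × 10^-5
The 5% rule fails; solving [OH-]² + Kb·[OH-] − Kb·C₀ = 0 exactly:
[OH-] = (−Kb + √(Kb² + 4·Kb·C₀))/2 = 8.00 × 10^-5 M
pOH = −log(8.00 × 10^-5) = 4.10; pH = 14.00 − 4.10 = 9.90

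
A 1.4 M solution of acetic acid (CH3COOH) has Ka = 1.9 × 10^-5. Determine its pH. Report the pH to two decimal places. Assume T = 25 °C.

pH = 2.29

CH3COOH ⇌ CH3COO- + H+
From the ICE table, Ka = [H+]²/(1.4 − [H+]) = 1.9 × 10^-5.
Neglecting [H+] in the denominator: [H+] = √(1.9 × 10^-5 × 1.4) = 5.16 × 10^-3 M
pH = −log(5.16 × 10^-3) = 2.29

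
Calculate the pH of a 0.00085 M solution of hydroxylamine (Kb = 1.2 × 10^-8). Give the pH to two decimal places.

pH = 8.50

NH2OH + H2O ⇌ NH3OH+ + OH-
From the ICE table, Kb = [OH-]²/(0.00085 − [OH-]) = 1.2 × 10^-8.
Assume [OH-] ≪ 0.00085: [OH-] ≈ √(1.2 × 10^-8 × 0.00085) = 3.19 × 10^-6 M
Check: 0.38% ionized — well under 5%, approximation valid.
pOH = 5.50, so pH = 14.00 − pOH = 8.50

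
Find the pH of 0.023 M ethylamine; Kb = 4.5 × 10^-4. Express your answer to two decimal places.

C2H5NH2 + H2O ⇌ C2H5NH3+ + OH-
From the ICE table, Kb = [OH-]²/(0.023 − [OH-]) = 4.5 × 10^-4.
[OH-] is not negligible relative to C₀; solve [OH-]² + 0.00045·[OH-] − 1.03e-05 = 0.
[OH-] = (−Kb + √(Kb² + 4·Kb·C₀))/2 = 3.00 × 10^-3 M
pOH = −log(3.00 × 10^-3) = 2.52; pH = 14.00 − 2.52 = 11.48

pH = 11.48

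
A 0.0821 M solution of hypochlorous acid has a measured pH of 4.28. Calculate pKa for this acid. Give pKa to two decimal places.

[H+] = 10^(-4.28) = 5.25 × 10^-5 M
At equilibrium [HA] = 0.0821 − 5.25 × 10^-5 = 8.20 × 10^-2 M
Ka = [H+][A-]/[HA] = (5.25 × 10^-5)² / 8.20 × 10^-2 = 3.36 × 10^-8
pKa = -log(3.36 × 10^-8) = 7.47

pKa = 7.47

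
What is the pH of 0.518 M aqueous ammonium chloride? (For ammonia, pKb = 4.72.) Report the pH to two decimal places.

pH = 4.78

NH4+ is the conjugate acid of the weak base NH3.
Kb = 10^(−4.72) = 1.91 × 10^-5
Ka = Kw/Kb = 1.0×10^-14 / 1.91 × 10^-5 = 5.24 × 10^-10
From the ICE table, Ka = [H+]²/(0.518 − [H+]) = 5.24 × 10^-10.
Assume [H+] ≪ 0.518: [H+] ≈ √(5.24 × 10^-10 × 0.518) = 1.65 × 10^-5 M
Check: 0.0032% ionized — well under 5%, approximation valid.
pH = −log(1.65 × 10^-5) = 4.78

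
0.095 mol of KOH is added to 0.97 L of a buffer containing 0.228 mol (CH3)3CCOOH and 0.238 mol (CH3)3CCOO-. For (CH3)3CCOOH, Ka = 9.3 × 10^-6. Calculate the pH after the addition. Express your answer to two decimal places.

pH = 5.43

After neutralization: n((CH3)3CCOOH) = 0.133 mol, n((CH3)3CCOO-) = 0.333 mol.
pKa = −log(9.3 × 10^-6) = 5.032
pH = pKa + log(n_(CH3)3CCOO-/n_(CH3)3CCOOH) = 5.032 + log(0.333/0.133) = 5.032 + (+0.399)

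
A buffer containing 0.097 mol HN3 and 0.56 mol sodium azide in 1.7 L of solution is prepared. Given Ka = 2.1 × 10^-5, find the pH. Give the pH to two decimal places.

pKa = −log(2.1 × 10^-5) = 4.678
pH = pKa + log([A⁻]/[HA]) = 4.678 + log(0.56/0.097)
pH = 4.678 + (+0.761) = 5.44

pH = 5.44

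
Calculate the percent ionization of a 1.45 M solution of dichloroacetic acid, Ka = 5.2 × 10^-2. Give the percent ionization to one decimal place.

17.2%

Cl2CHCOOH ⇌ Cl2CHCOO- + H+; let x = [H+] at equilibrium.
Solve x² + 0.052x − 0.0754 = 0 → x = 2.50 × 10^-1 M
Fraction ionized = 2.50 × 10^-1 / 1.45 = 0.1724 → 17.2%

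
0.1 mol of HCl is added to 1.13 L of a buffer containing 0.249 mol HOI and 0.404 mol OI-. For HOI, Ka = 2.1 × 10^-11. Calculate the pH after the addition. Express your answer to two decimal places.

pH = 10.62

After neutralization: n(HOI) = 0.349 mol, n(OI-) = 0.304 mol.
pKa = −log(2.1 × 10^-11) = 10.678
Henderson–Hasselbalch with mole ratio 0.304/0.349: pH = 10.678 + (-0.060)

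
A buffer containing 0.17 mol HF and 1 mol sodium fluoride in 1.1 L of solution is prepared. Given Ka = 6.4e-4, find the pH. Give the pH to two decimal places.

pKa = −log(6.4 × 10^-4) = 3.194
pH = pKa + log([A⁻]/[HA]) = 3.194 + log(1/0.17)
pH = 3.194 + (+0.770) = 3.96

pH = 3.96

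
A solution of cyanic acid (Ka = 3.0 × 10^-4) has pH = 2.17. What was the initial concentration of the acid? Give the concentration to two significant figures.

C₀ = 1.6 × 10^-1 M

[H+] = 10^(-2.17) = 6.76 × 10^-3 M = x
Ka = x²/(C₀ − x) ⇒ C₀ = x + x²/Ka
C₀ = 6.76 × 10^-3 + (6.76 × 10^-3)²/(3.0 × 10^-4) = 1.59 × 10^-1 M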